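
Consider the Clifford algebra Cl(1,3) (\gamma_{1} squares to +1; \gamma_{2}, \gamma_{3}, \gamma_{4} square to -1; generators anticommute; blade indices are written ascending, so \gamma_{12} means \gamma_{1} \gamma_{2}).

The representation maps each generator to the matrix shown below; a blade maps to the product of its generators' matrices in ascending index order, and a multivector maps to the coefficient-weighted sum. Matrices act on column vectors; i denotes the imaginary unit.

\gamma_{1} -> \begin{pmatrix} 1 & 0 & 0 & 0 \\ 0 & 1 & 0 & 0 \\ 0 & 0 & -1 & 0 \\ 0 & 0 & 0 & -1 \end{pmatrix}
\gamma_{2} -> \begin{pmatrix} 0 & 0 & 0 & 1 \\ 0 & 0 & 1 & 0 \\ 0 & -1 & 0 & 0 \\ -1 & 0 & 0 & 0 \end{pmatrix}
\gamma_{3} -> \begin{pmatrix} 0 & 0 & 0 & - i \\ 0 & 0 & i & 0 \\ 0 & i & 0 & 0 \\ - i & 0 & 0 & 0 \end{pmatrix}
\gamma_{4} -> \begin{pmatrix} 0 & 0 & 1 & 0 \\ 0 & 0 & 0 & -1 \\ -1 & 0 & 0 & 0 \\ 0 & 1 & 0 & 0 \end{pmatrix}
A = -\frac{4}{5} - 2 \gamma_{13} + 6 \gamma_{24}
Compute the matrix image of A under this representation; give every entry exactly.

Bivector images (products of the table entries): rho(\gamma_{13}) = rho(\gamma_{1})rho(\gamma_{3}) = \begin{pmatrix} 0 & 0 & 0 & - i \\ 0 & 0 & i & 0 \\ 0 & - i & 0 & 0 \\ i & 0 & 0 & 0 \end{pmatrix}; rho(\gamma_{24}) = rho(\gamma_{2})rho(\gamma_{4}) = \begin{pmatrix} 0 & 1 & 0 & 0 \\ -1 & 0 & 0 & 0 \\ 0 & 0 & 0 & 1 \\ 0 & 0 & -1 & 0 \end{pmatrix}.
M = (-\frac{4}{5})*1 + (-2)*rho(\gamma_{13}) + (6)*rho(\gamma_{24}), summed entrywise (1 is the identity matrix):
Answer: \begin{pmatrix} - \frac{4}{5} & 6 & 0 & 2 i \\ -6 & - \frac{4}{5} & - 2 i & 0 \\ 0 & 2 i & - \frac{4}{5} & 6 \\ - 2 i & 0 & -6 & - \frac{4}{5} \end{pmatrix}


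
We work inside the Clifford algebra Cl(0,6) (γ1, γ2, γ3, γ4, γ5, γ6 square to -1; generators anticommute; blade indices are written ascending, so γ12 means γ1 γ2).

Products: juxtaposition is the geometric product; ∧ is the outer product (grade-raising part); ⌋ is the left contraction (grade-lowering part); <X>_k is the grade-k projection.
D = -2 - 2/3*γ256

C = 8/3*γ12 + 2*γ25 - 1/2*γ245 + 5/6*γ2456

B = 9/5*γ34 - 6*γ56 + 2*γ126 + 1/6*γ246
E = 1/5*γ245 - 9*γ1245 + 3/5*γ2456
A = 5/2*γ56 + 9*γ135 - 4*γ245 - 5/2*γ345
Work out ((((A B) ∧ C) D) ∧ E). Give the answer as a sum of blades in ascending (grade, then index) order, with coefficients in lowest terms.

step 1: 15 + 9/2*γ5 + 2/3*γ56 - 5*γ125 + 54*γ136 - 81/5*γ145 - 36/5*γ235 - 5/12*γ245 - 24*γ246 - 15*γ346 - 8*γ1456 - 211/12*γ2356 + 9/2*γ3456 - 13/2*γ123456
step 2: 40*γ12 + 30*γ25 + 12*γ125 - 15/2*γ245 + 16/9*γ1256 + 25/2*γ2456 - 40*γ12346 - 108*γ12356 - 30*γ23456 - 15*γ123456
step 3: -32/27*γ1 + 25/3*γ4 + 20*γ6 - 80*γ12 - 72*γ13 + 8*γ16 - 60*γ25 + 20*γ34 + 5*γ46 - 24*γ125 + 10*γ134 + 80/3*γ156 + 15*γ245 - 32/9*γ1256 + 80/3*γ1345 - 25*γ2456 + 80*γ12346 + 216*γ12356 + 60*γ23456 + 30*γ123456
step 4: -32/135*γ1245 - 4*γ2456 + 72/5*γ12345 - 8204/45*γ12456 + 216/5*γ123456
Answer: -32/135*γ1245 - 4*γ2456 + 72/5*γ12345 - 8204/45*γ12456 + 216/5*γ123456


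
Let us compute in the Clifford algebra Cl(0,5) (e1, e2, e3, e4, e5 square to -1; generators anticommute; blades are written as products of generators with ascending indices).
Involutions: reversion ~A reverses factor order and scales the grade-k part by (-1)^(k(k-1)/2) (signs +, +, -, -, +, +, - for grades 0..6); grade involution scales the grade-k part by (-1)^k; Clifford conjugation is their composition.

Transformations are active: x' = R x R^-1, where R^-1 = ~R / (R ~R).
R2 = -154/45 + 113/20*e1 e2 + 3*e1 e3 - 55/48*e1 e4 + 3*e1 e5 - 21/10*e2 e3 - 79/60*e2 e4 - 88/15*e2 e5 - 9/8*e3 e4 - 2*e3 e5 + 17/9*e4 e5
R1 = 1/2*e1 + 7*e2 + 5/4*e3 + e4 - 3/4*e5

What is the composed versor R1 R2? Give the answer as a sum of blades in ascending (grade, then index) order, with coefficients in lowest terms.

Distribute over the terms of R1 (each basis-blade product reordered to ascending indices, repeated generators contracted through their squares):
(1/2*e1) R2 = -77/45*e1 - 113/40*e2 - 3/2*e3 + 55/96*e4 - 3/2*e5 - 21/20*e1 e2 e3 - 79/120*e1 e2 e4 - 44/15*e1 e2 e5 - 9/16*e1 e3 e4 - e1 e3 e5 + 17/18*e1 e4 e5
(7*e2) R2 = 791/20*e1 - 1078/45*e2 + 147/10*e3 + 553/60*e4 + 616/15*e5 - 21*e1 e2 e3 + 385/48*e1 e2 e4 - 21*e1 e2 e5 - 63/8*e2 e3 e4 - 14*e2 e3 e5 + 119/9*e2 e4 e5
(5/4*e3) R2 = 15/4*e1 - 21/8*e2 - 77/18*e3 + 45/32*e4 + 5/2*e5 + 113/16*e1 e2 e3 + 275/192*e1 e3 e4 - 15/4*e1 e3 e5 + 79/48*e2 e3 e4 + 22/3*e2 e3 e5 + 85/36*e3 e4 e5
(e4) R2 = -55/48*e1 - 79/60*e2 - 9/8*e3 - 154/45*e4 - 17/9*e5 + 113/20*e1 e2 e4 + 3*e1 e3 e4 - 3*e1 e4 e5 - 21/10*e2 e3 e4 + 88/15*e2 e4 e5 + 2*e3 e4 e5
(-3/4*e5) R2 = -9/4*e1 + 22/5*e2 + 3/2*e3 - 17/12*e4 + 77/30*e5 - 339/80*e1 e2 e5 - 9/4*e1 e3 e5 + 55/64*e1 e4 e5 + 63/40*e2 e3 e5 + 79/80*e2 e4 e5 + 27/32*e3 e4 e5
Summing the partial products and collecting blades:
Answer: 27499/720*e1 - 2369/90*e2 + 3347/360*e3 + 4577/720*e4 + 3847/90*e5 - 1199/80*e1 e2 e3 + 1041/80*e1 e2 e4 - 6761/240*e1 e2 e5 + 743/192*e1 e3 e4 - 7*e1 e3 e5 - 689/576*e1 e4 e5 - 1999/240*e2 e3 e4 - 611/120*e2 e3 e5 + 2891/144*e2 e4 e5 + 1499/288*e3 e4 e5


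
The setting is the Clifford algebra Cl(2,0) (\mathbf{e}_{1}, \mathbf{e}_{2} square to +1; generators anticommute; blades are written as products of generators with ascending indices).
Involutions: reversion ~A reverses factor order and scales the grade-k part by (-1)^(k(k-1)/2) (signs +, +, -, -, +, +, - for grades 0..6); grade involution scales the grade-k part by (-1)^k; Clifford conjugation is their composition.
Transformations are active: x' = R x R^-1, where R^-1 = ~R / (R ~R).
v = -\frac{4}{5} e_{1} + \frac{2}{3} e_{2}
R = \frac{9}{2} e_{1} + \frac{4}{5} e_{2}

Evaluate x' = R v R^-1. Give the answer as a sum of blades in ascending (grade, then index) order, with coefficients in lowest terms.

~R = \frac{9}{2} e_{1} + \frac{4}{5} e_{2}, and R ~R = \frac{2089}{100}, so R^-1 = ~R / (\frac{2089}{100}).
R v = -\frac{46}{15} + \frac{91}{25} e_{1} e_{2}
Answer: -\frac{5444}{10445} e_{1} - \frac{5650}{6267} e_{2}


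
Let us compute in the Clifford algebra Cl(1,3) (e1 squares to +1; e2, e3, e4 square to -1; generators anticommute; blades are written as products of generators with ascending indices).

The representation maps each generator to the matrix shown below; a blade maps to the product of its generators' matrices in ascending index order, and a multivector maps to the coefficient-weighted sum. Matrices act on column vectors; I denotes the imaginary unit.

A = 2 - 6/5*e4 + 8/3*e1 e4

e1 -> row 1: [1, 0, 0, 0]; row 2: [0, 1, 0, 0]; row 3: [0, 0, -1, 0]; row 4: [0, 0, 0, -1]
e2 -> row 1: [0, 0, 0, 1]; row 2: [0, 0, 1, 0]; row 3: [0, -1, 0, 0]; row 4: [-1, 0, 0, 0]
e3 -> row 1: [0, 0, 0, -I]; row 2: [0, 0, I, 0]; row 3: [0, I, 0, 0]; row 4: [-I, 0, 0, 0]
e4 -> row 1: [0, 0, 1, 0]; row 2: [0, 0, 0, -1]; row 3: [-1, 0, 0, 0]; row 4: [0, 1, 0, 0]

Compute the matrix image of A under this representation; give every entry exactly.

Bivector images (products of the table entries): rho(e1 e4) = rho(e1)rho(e4) = row 1: [0, 0, 1, 0]; row 2: [0, 0, 0, -1]; row 3: [1, 0, 0, 0]; row 4: [0, -1, 0, 0].
M = (2)*1 + (-6/5)*rho(e4) + (8/3)*rho(e1 e4), summed entrywise (1 is the identity matrix):
Answer: row 1: [2, 0, 22/15, 0]; row 2: [0, 2, 0, -22/15]; row 3: [58/15, 0, 2, 0]; row 4: [0, -58/15, 0, 2]


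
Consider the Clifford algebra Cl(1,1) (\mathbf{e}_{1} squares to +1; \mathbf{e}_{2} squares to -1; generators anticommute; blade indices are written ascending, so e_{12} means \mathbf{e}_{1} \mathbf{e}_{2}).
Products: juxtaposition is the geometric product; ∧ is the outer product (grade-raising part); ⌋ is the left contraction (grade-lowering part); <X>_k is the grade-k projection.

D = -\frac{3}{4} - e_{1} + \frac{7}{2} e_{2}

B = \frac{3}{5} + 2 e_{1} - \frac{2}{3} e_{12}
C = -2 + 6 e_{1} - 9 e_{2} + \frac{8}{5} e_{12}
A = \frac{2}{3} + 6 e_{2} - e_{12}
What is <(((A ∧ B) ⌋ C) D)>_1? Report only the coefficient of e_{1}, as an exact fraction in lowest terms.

step 1: \frac{2}{5} + \frac{4}{3} e_{1} + \frac{18}{5} e_{2} - \frac{587}{45} e_{12}
step 2: \frac{4214}{225} + \frac{204}{25} e_{1} - \frac{22}{15} e_{2} + \frac{16}{25} e_{12}
step 3: -\frac{2561}{150} - \frac{1219}{45} e_{1} + \frac{30281}{450} e_{2} + \frac{1996}{75} e_{12}
step 4: -\frac{1219}{45} e_{1} + \frac{30281}{450} e_{2}
Answer: -\frac{1219}{45}


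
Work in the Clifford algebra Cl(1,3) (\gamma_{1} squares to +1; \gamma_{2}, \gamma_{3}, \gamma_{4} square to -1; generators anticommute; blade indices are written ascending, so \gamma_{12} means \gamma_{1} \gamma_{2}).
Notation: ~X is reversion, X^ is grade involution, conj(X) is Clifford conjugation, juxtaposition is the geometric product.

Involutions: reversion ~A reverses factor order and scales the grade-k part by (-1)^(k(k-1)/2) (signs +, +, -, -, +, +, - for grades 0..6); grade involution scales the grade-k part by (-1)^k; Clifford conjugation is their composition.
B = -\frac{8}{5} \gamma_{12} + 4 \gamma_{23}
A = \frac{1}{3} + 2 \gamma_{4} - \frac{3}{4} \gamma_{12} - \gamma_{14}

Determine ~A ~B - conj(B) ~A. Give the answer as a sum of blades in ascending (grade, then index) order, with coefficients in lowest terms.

first term: \frac{6}{5} + \frac{8}{15} \gamma_{12} + 3 \gamma_{13} - \frac{4}{3} \gamma_{23} + \frac{8}{5} \gamma_{24} + \frac{16}{5} \gamma_{124} - 8 \gamma_{234} - 4 \gamma_{1234}
second term: \frac{6}{5} + \frac{8}{15} \gamma_{12} - 3 \gamma_{13} - \frac{4}{3} \gamma_{23} - \frac{8}{5} \gamma_{24} + \frac{16}{5} \gamma_{124} - 8 \gamma_{234} - 4 \gamma_{1234}
Answer: 6 \gamma_{13} + \frac{16}{5} \gamma_{24}


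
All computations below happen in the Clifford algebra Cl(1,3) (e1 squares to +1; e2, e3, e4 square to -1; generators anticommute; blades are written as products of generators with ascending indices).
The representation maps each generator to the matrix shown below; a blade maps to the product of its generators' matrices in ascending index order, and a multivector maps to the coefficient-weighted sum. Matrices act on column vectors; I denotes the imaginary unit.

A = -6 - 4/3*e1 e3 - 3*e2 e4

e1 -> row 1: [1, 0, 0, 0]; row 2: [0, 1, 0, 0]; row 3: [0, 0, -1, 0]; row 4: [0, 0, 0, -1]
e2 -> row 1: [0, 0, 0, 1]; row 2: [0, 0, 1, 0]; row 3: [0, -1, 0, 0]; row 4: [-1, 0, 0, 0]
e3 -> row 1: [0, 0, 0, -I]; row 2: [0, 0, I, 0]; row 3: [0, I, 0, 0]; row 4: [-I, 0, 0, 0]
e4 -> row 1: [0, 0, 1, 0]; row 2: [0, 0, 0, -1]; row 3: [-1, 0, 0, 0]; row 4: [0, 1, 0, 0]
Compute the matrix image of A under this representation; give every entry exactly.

Bivector images (products of the table entries): rho(e1 e3) = rho(e1)rho(e3) = row 1: [0, 0, 0, -I]; row 2: [0, 0, I, 0]; row 3: [0, -I, 0, 0]; row 4: [I, 0, 0, 0]; rho(e2 e4) = rho(e2)rho(e4) = row 1: [0, 1, 0, 0]; row 2: [-1, 0, 0, 0]; row 3: [0, 0, 0, 1]; row 4: [0, 0, -1, 0].
M = (-6)*1 + (-4/3)*rho(e1 e3) + (-3)*rho(e2 e4), summed entrywise (1 is the identity matrix):
Answer: row 1: [-6, -3, 0, 4*I/3]; row 2: [3, -6, -4*I/3, 0]; row 3: [0, 4*I/3, -6, -3]; row 4: [-4*I/3, 0, 3, -6]


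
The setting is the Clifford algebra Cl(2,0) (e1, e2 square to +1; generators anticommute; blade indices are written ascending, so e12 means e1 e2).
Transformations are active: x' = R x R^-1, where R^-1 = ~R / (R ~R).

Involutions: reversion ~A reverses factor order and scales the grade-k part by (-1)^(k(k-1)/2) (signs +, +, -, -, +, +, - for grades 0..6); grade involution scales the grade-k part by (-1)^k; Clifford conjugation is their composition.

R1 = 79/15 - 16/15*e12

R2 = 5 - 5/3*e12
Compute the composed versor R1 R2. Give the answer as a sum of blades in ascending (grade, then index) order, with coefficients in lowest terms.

Distribute over the terms of R1 (each basis-blade product reordered to ascending indices, repeated generators contracted through their squares):
(79/15) R2 = 79/3 - 79/9*e12
(-16/15*e12) R2 = -16/9 - 16/3*e12
Summing the partial products and collecting blades:
Answer: 221/9 - 127/9*e12


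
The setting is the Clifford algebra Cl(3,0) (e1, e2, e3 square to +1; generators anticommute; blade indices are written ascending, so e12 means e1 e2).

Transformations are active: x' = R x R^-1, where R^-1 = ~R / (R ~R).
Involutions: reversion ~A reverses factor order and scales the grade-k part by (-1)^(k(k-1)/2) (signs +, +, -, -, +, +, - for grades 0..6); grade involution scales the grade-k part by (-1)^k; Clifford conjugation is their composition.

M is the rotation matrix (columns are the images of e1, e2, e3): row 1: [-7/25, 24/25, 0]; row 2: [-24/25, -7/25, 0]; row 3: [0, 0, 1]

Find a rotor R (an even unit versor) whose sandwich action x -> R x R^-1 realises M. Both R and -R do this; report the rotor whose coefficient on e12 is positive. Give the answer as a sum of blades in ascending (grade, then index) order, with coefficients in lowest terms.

Method: write R = a + b12*e12 + b13*e13 + b23*e23 with a^2 + b12^2 + b13^2 + b23^2 = 1 (so R^-1 = ~R). Expanding the columns R e_j ~R gives tr M = 4a^2 - 1 and, from the antisymmetric part, M21 - M12 = -4a*b12, M13 - M31 = 4a*b13, M32 - M23 = -4a*b23.
Here tr M = 11/25, so a^2 = (1 + tr M)/4 = 9/25 and a = ±3/5. Taking a = 3/5: M21 - M12 = -48/25, M13 - M31 = 0, M32 - M23 = 0, giving b12 = 4/5, b13 = 0, b23 = 0, i.e. R = 3/5 + 4/5*e12.
Its e12 coefficient is already positive.
Answer: 3/5 + 4/5*e12. Note: both R and -R realise this M (trace 11/25); the covering map identifies them, and the e12-coefficient sign is the tie-breaker.


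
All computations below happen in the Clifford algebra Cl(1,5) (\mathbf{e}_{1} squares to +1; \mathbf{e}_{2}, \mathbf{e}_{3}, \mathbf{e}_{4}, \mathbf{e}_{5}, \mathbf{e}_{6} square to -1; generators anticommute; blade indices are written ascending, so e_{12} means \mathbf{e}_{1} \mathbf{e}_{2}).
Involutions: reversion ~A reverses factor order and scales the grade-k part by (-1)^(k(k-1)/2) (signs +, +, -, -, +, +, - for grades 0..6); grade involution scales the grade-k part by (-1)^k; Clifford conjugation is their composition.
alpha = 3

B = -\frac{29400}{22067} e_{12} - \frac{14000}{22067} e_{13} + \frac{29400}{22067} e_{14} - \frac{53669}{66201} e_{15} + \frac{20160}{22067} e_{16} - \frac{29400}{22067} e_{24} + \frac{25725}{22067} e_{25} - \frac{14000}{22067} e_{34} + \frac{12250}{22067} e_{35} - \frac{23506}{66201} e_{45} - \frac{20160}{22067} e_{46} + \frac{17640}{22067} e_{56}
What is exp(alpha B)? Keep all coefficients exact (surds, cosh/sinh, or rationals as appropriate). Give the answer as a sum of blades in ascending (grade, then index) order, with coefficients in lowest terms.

B^2 term by term: the squares give (-\frac{29400}{22067})^2*(e_{12})^2 + (-\frac{14000}{22067})^2*(e_{13})^2 + (\frac{29400}{22067})^2*(e_{14})^2 + (-\frac{53669}{66201})^2*(e_{15})^2 + (\frac{20160}{22067})^2*(e_{16})^2 + (-\frac{29400}{22067})^2*(e_{24})^2 + (\frac{25725}{22067})^2*(e_{25})^2 + (-\frac{14000}{22067})^2*(e_{34})^2 + (\frac{12250}{22067})^2*(e_{35})^2 + (-\frac{23506}{66201})^2*(e_{45})^2 + (-\frac{20160}{22067})^2*(e_{46})^2 + (\frac{17640}{22067})^2*(e_{56})^2 = \frac{864360000}{486952489}*(+1) + \frac{196000000}{486952489}*(+1) + \frac{864360000}{486952489}*(+1) + \frac{2880361561}{4382572401}*(+1) + \frac{406425600}{486952489}*(+1) + \frac{864360000}{486952489}*(-1) + \frac{661775625}{486952489}*(-1) + \frac{196000000}{486952489}*(-1) + \frac{150062500}{486952489}*(-1) + \frac{552532036}{4382572401}*(-1) + \frac{406425600}{486952489}*(-1) + \frac{311169600}{486952489}*(-1) = 0 (each basis 2-blade squares to minus the product of its generators' squares); cross terms between blades sharing an index anticommute and cancel; the commuting (index-disjoint) pairs give grade-4 terms 2*c*c'*(blade product), which cancel blade by blade — e_{1234}: \frac{823200000}{486952489} - \frac{823200000}{486952489} = 0; e_{1235}: -\frac{720300000}{486952489} + \frac{720300000}{486952489} = 0; e_{1245}: \frac{460717600}{486952489} - \frac{1512630000}{486952489} + \frac{1051912400}{486952489} = 0; e_{1246}: \frac{1185408000}{486952489} - \frac{1185408000}{486952489} = 0; e_{1256}: -\frac{1037232000}{486952489} + \frac{1037232000}{486952489} = 0; e_{1345}: \frac{658168000}{1460857467} - \frac{720300000}{486952489} + \frac{1502732000}{1460857467} = 0; e_{1346}: \frac{564480000}{486952489} - \frac{564480000}{486952489} = 0; e_{1356}: -\frac{493920000}{486952489} + \frac{493920000}{486952489} = 0; e_{1456}: \frac{1037232000}{486952489} - \frac{721311360}{486952489} - \frac{315920640}{486952489} = 0; e_{2345}: \frac{720300000}{486952489} - \frac{720300000}{486952489} = 0; e_{2456}: -\frac{1037232000}{486952489} + \frac{1037232000}{486952489} = 0; e_{3456}: -\frac{493920000}{486952489} + \frac{493920000}{486952489} = 0 — confirming B is simple. So B^2 = 0.
B^2 = 0, so the series truncates immediately: exp(alpha B) = 1 + alpha B (parabolic case).
Answer: 1 - \frac{88200}{22067} e_{12} - \frac{42000}{22067} e_{13} + \frac{88200}{22067} e_{14} - \frac{53669}{22067} e_{15} + \frac{60480}{22067} e_{16} - \frac{88200}{22067} e_{24} + \frac{77175}{22067} e_{25} - \frac{42000}{22067} e_{34} + \frac{36750}{22067} e_{35} - \frac{23506}{22067} e_{45} - \frac{60480}{22067} e_{46} + \frac{52920}{22067} e_{56}


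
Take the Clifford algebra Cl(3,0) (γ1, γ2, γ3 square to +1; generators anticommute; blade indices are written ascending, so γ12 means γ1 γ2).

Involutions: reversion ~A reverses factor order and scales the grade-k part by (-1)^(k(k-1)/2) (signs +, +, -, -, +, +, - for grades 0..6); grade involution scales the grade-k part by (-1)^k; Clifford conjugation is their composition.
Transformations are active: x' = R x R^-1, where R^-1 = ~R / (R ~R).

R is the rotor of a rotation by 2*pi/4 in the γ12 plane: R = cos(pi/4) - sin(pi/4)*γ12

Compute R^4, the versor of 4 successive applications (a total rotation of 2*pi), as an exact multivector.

The rotor phase is half the rotation angle and phases add under composition, so 4 steps in the γ12 plane accumulate phase 4*(pi/4) = pi: R^4 = cos(pi) - sin(pi)*γ12.
cos(pi) = -1 and sin(pi) = 0, so R^4 = -1. The total rotation 2*pi is 1 full turn, so every vector returns to itself, yet the rotor is -1, on the OTHER sheet of the double cover (an odd number of 2*pi turns).
Answer: -1


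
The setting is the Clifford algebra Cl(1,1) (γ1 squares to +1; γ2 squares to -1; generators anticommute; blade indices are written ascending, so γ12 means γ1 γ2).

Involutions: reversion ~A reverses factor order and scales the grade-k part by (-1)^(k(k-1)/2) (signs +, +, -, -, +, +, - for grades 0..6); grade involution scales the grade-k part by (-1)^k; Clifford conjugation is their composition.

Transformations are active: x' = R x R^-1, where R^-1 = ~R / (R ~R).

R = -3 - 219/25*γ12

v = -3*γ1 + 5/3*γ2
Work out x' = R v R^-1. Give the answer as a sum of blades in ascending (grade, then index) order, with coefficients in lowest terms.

~R = -3 + 219/25*γ12, and R ~R = -42336/625, so R^-1 = ~R / (-42336/625).
R v = 118/5*γ1 - 782/25*γ2
Answer: 17959/3528*γ1 - 15655/3528*γ2


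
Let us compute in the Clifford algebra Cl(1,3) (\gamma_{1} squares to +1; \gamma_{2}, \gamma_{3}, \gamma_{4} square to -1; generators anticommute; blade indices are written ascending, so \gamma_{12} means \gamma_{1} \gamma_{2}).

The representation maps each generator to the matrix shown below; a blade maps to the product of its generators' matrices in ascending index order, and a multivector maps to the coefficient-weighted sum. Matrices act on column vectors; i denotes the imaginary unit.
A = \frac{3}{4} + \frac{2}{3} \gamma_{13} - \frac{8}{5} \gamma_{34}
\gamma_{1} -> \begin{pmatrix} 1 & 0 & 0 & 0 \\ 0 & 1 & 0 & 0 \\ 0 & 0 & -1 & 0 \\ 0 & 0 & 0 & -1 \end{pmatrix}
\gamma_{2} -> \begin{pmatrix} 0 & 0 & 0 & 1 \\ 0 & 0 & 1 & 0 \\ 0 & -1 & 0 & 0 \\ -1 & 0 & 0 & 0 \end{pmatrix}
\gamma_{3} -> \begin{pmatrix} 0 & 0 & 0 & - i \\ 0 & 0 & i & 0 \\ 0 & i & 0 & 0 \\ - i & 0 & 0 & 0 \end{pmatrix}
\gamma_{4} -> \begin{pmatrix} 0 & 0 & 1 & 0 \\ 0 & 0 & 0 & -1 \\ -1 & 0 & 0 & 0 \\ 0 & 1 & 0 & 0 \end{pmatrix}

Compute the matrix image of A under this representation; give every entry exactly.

Bivector images (products of the table entries): rho(\gamma_{13}) = rho(\gamma_{1})rho(\gamma_{3}) = \begin{pmatrix} 0 & 0 & 0 & - i \\ 0 & 0 & i & 0 \\ 0 & - i & 0 & 0 \\ i & 0 & 0 & 0 \end{pmatrix}; rho(\gamma_{34}) = rho(\gamma_{3})rho(\gamma_{4}) = \begin{pmatrix} 0 & - i & 0 & 0 \\ - i & 0 & 0 & 0 \\ 0 & 0 & 0 & - i \\ 0 & 0 & - i & 0 \end{pmatrix}.
M = (\frac{3}{4})*1 + (\frac{2}{3})*rho(\gamma_{13}) + (-\frac{8}{5})*rho(\gamma_{34}), summed entrywise (1 is the identity matrix):
Answer: \begin{pmatrix} \frac{3}{4} & \frac{8 i}{5} & 0 & - \frac{2 i}{3} \\ \frac{8 i}{5} & \frac{3}{4} & \frac{2 i}{3} & 0 \\ 0 & - \frac{2 i}{3} & \frac{3}{4} & \frac{8 i}{5} \\ \frac{2 i}{3} & 0 & \frac{8 i}{5} & \frac{3}{4} \end{pmatrix}


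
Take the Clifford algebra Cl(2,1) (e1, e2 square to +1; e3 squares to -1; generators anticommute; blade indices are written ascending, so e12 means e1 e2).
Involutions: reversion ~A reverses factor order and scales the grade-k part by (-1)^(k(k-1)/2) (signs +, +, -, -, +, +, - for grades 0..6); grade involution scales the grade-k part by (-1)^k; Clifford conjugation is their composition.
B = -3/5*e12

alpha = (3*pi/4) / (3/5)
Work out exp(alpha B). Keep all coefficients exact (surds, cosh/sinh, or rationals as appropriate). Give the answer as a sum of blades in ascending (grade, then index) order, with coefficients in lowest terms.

B^2 = (-3/5)^2*(e12)^2 = 9/25*(-1) = -9/25 (a basis 2-blade squares to minus the product of its generators' squares).
B^2 = -9/25 — the negative square puts this in the circular regime; l = 3/5, alpha*l = 3*pi/4, so exp(alpha B) = cos(3*pi/4) + (sin(3*pi/4)/(3/5))*B = -sqrt(2)/2 + (5*sqrt(2)/6)*B.
Answer: -sqrt(2)/2 - sqrt(2)/2*e12


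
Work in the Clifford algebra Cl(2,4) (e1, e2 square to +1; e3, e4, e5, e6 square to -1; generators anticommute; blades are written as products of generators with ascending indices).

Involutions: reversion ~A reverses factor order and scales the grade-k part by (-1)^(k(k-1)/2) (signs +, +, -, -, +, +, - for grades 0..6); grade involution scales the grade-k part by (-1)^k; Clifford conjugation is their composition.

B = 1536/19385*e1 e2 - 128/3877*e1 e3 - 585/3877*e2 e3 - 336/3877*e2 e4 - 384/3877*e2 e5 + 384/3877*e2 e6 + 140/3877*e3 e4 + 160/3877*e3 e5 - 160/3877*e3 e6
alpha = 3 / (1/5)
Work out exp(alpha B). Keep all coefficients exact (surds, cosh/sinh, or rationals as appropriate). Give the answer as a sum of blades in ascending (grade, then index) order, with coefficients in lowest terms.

B^2 term by term: the squares give (1536/19385)^2*(e1 e2)^2 + (-128/3877)^2*(e1 e3)^2 + (-585/3877)^2*(e2 e3)^2 + (-336/3877)^2*(e2 e4)^2 + (-384/3877)^2*(e2 e5)^2 + (384/3877)^2*(e2 e6)^2 + (140/3877)^2*(e3 e4)^2 + (160/3877)^2*(e3 e5)^2 + (-160/3877)^2*(e3 e6)^2 = 2359296/375778225*(-1) + 16384/15031129*(+1) + 342225/15031129*(+1) + 112896/15031129*(+1) + 147456/15031129*(+1) + 147456/15031129*(+1) + 19600/15031129*(-1) + 25600/15031129*(-1) + 25600/15031129*(-1) = 1/25 (each basis 2-blade squares to minus the product of its generators' squares); cross terms between blades sharing an index anticommute and cancel; the commuting (index-disjoint) pairs give grade-4 terms 2*c*c'*(blade product), which cancel blade by blade — e1 e2 e3 e4: 86016/15031129 - 86016/15031129 = 0; e1 e2 e3 e5: 98304/15031129 - 98304/15031129 = 0; e1 e2 e3 e6: -98304/15031129 + 98304/15031129 = 0; e2 e3 e4 e5: 107520/15031129 - 107520/15031129 = 0; e2 e3 e4 e6: -107520/15031129 + 107520/15031129 = 0; e2 e3 e5 e6: -122880/15031129 + 122880/15031129 = 0 — confirming B is simple. So B^2 = 1/25.
B^2 = 1/25 — the series telescopes hyperbolically here: l = 1/5, alpha*l = 3, so exp(alpha B) = cosh(3) + (sinh(3)/(1/5))*B = cosh(3) + (5*sinh(3))*B.
Answer: cosh(3) + 1536*sinh(3)/3877*e1 e2 - 640*sinh(3)/3877*e1 e3 - 2925*sinh(3)/3877*e2 e3 - 1680*sinh(3)/3877*e2 e4 - 1920*sinh(3)/3877*e2 e5 + 1920*sinh(3)/3877*e2 e6 + 700*sinh(3)/3877*e3 e4 + 800*sinh(3)/3877*e3 e5 - 800*sinh(3)/3877*e3 e6


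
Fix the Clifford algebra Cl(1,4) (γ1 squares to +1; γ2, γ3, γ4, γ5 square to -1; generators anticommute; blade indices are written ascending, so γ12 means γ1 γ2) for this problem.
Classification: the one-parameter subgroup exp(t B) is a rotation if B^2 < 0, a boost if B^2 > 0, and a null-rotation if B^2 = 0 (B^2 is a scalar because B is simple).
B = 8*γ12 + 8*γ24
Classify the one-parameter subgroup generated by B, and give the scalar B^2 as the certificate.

B^2 term by term: the squares give (8)^2*(γ12)^2 + (8)^2*(γ24)^2 = 64*(+1) + 64*(-1) = 0 (each basis 2-blade squares to minus the product of its generators' squares); cross terms between blades sharing an index anticommute and cancel. So B^2 = 0.
Answer: null-rotation, certificate B^2 = 0. Why this suffices: the scalar 0 survives any versor conjugation, so its sign alone determines the class however B is presented.


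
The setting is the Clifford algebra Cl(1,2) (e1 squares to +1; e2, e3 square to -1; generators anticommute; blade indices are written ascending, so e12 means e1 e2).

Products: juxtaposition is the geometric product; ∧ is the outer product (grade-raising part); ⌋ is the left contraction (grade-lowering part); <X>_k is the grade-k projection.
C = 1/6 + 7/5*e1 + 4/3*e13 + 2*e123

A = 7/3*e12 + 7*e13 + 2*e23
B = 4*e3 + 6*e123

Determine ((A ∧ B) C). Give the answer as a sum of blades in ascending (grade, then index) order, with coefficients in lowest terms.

step 1: 28/3*e123
step 2: -56/3 - 112/9*e2 + 196/15*e23 + 14/9*e123
Answer: -56/3 - 112/9*e2 + 196/15*e23 + 14/9*e123


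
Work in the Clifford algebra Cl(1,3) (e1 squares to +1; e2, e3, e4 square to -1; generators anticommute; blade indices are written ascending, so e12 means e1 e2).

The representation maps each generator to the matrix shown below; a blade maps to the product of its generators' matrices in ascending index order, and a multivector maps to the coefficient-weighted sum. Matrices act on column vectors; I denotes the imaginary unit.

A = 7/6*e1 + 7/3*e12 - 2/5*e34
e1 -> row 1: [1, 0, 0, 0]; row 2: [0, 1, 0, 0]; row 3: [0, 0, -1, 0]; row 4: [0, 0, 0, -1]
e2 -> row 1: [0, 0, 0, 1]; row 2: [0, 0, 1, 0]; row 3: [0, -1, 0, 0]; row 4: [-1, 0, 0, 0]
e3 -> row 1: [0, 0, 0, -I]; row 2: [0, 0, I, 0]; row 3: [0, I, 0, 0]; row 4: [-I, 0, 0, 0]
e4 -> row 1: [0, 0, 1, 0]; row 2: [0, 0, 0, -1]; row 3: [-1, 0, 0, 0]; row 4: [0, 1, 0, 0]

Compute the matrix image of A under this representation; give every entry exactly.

Bivector images (products of the table entries): rho(e12) = rho(e1)rho(e2) = row 1: [0, 0, 0, 1]; row 2: [0, 0, 1, 0]; row 3: [0, 1, 0, 0]; row 4: [1, 0, 0, 0]; rho(e34) = rho(e3)rho(e4) = row 1: [0, -I, 0, 0]; row 2: [-I, 0, 0, 0]; row 3: [0, 0, 0, -I]; row 4: [0, 0, -I, 0].
M = (7/6)*rho(e1) + (7/3)*rho(e12) + (-2/5)*rho(e34), summed entrywise:
Answer: row 1: [7/6, 2*I/5, 0, 7/3]; row 2: [2*I/5, 7/6, 7/3, 0]; row 3: [0, 7/3, -7/6, 2*I/5]; row 4: [7/3, 0, 2*I/5, -7/6]


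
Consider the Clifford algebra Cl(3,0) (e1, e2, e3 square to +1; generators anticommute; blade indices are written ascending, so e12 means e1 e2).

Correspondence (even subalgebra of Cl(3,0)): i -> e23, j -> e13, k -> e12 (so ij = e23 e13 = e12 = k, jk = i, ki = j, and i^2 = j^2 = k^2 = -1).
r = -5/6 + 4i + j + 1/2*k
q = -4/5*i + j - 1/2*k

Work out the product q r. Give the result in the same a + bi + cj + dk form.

In blades: q = -1/2*e12 + e13 - 4/5*e23, r = -5/6 + 1/2*e12 + e13 + 4*e23.
Distribute q over r term by term (generator squares from the signature, products reordered to ascending indices): (-1/2*e12)*r = 1/4 + 5/12*e12 - 2*e13 + 1/2*e23; (e13)*r = -1 - 4*e12 - 5/6*e13 + 1/2*e23; (-4/5*e23)*r = 16/5 - 4/5*e12 + 2/5*e13 + 2/3*e23.
Sum: 49/20 - 263/60*e12 - 73/30*e13 + 5/3*e23; translating back through the correspondence:
Answer: 49/20 + 5/3*i - 73/30*j - 263/60*k


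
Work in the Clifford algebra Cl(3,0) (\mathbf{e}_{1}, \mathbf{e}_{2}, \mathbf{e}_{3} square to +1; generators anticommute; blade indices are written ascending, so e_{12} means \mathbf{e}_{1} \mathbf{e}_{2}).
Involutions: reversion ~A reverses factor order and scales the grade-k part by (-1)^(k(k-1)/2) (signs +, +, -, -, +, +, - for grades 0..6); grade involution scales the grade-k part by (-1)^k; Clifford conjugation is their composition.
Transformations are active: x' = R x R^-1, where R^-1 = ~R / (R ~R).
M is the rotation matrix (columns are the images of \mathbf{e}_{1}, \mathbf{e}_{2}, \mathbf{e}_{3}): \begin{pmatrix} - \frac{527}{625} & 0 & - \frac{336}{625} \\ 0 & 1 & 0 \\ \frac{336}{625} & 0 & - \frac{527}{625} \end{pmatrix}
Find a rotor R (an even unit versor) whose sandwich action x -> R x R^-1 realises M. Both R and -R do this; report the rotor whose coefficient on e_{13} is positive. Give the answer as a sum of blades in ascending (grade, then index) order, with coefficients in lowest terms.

Method: write R = a + b12*e_{12} + b13*e_{13} + b23*e_{23} with a^2 + b12^2 + b13^2 + b23^2 = 1 (so R^-1 = ~R). Expanding the columns R e_j ~R gives tr M = 4a^2 - 1 and, from the antisymmetric part, M21 - M12 = -4a*b12, M13 - M31 = 4a*b13, M32 - M23 = -4a*b23.
Here tr M = -\frac{429}{625}, so a^2 = (1 + tr M)/4 = \frac{49}{625} and a = ±\frac{7}{25}. Taking a = \frac{7}{25}: M21 - M12 = 0, M13 - M31 = -\frac{672}{625}, M32 - M23 = 0, giving b12 = 0, b13 = -\frac{24}{25}, b23 = 0, i.e. R = \frac{7}{25} - \frac{24}{25} e_{13}.
Its e_{13} coefficient is negative, so report the other preimage -R.
Answer: -\frac{7}{25} + \frac{24}{25} e_{13}. Uniqueness: Spin(3) -> SO(3) maps R and -R to the same rotation of trace -\frac{429}{625}; fixing the sign of the e_{13} coefficient removes the ambiguity.


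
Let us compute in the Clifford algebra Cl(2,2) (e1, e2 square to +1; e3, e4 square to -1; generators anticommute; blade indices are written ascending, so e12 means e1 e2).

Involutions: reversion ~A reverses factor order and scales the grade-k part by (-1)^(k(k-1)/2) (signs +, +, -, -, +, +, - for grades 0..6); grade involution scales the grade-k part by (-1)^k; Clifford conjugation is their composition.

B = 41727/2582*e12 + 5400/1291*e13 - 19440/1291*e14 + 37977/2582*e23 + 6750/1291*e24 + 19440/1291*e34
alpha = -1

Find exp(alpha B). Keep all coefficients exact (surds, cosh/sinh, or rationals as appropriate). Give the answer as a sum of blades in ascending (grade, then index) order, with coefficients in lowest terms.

B^2 term by term: the squares give (41727/2582)^2*(e12)^2 + (5400/1291)^2*(e13)^2 + (-19440/1291)^2*(e14)^2 + (37977/2582)^2*(e23)^2 + (6750/1291)^2*(e24)^2 + (19440/1291)^2*(e34)^2 = 1741142529/6666724*(-1) + 29160000/1666681*(+1) + 377913600/1666681*(+1) + 1442252529/6666724*(+1) + 45562500/1666681*(+1) + 377913600/1666681*(-1) = 0 (each basis 2-blade squares to minus the product of its generators' squares); cross terms between blades sharing an index anticommute and cancel; the commuting (index-disjoint) pairs give grade-4 terms 2*c*c'*(blade product), which cancel blade by blade — e1234: 811172880/1666681 - 72900000/1666681 - 738272880/1666681 = 0 — confirming B is simple. So B^2 = 0.
B^2 = 0, and the exponential is exactly linear here: exp(alpha B) = 1 + alpha B (parabolic case).
Answer: 1 - 41727/2582*e12 - 5400/1291*e13 + 19440/1291*e14 - 37977/2582*e23 - 6750/1291*e24 - 19440/1291*e34


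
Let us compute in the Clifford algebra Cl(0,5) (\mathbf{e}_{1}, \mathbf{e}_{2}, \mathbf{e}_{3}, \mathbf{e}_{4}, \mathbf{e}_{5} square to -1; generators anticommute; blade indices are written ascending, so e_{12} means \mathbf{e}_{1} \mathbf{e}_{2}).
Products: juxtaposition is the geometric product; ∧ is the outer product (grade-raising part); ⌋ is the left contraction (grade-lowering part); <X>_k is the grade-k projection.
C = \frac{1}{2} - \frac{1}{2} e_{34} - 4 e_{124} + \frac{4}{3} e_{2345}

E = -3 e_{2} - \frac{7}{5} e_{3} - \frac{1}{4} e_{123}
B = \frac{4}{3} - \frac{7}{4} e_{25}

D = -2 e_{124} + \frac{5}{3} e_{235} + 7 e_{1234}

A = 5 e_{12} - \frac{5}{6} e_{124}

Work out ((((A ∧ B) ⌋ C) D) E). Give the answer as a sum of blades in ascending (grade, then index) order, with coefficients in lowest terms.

step 1: \frac{20}{3} e_{12} - \frac{10}{9} e_{124}
step 2: \frac{40}{9} + \frac{80}{3} e_{4}
step 3: \frac{160}{3} e_{12} + \frac{560}{3} e_{123} - \frac{80}{9} e_{124} + \frac{200}{27} e_{235} + \frac{280}{9} e_{1234} + \frac{400}{9} e_{2345}
step 4: -\frac{140}{3} + 160 e_{1} + \frac{40}{3} e_{3} + \frac{70}{9} e_{4} + \frac{784}{3} e_{12} - 560 e_{13} + \frac{80}{3} e_{14} - \frac{50}{27} e_{15} - \frac{280}{27} e_{25} + \frac{20}{9} e_{34} + \frac{200}{9} e_{35} - \frac{224}{3} e_{123} - \frac{392}{9} e_{124} + \frac{280}{3} e_{134} + \frac{100}{9} e_{145} + \frac{560}{9} e_{245} - \frac{400}{3} e_{345} - \frac{112}{9} e_{1234}
Answer: -\frac{140}{3} + 160 e_{1} + \frac{40}{3} e_{3} + \frac{70}{9} e_{4} + \frac{784}{3} e_{12} - 560 e_{13} + \frac{80}{3} e_{14} - \frac{50}{27} e_{15} - \frac{280}{27} e_{25} + \frac{20}{9} e_{34} + \frac{200}{9} e_{35} - \frac{224}{3} e_{123} - \frac{392}{9} e_{124} + \frac{280}{3} e_{134} + \frac{100}{9} e_{145} + \frac{560}{9} e_{245} - \frac{400}{3} e_{345} - \frac{112}{9} e_{1234}


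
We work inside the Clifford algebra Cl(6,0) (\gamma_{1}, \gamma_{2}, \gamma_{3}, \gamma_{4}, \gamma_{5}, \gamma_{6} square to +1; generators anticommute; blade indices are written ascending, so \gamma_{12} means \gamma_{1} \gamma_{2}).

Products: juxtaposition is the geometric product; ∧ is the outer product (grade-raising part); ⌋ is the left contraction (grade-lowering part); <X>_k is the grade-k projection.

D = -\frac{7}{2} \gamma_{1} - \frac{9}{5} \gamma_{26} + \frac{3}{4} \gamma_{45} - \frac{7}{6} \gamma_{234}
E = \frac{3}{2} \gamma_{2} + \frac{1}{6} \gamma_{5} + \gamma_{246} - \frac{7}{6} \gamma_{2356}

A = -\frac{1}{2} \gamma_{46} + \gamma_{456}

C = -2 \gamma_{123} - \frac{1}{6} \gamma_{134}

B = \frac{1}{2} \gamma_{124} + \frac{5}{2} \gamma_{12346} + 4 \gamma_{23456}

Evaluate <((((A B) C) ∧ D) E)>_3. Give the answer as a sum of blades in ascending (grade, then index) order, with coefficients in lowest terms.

step 1: -4 \gamma_{23} + \frac{5}{4} \gamma_{123} + \frac{1}{4} \gamma_{126} - 2 \gamma_{235} - \frac{5}{2} \gamma_{1235} + \frac{1}{2} \gamma_{1256}
step 2: \frac{5}{2} - 8 \gamma_{1} + 5 \gamma_{5} + 4 \gamma_{15} - \frac{5}{24} \gamma_{24} - \frac{1}{2} \gamma_{36} + \frac{2}{3} \gamma_{124} - \frac{5}{12} \gamma_{245} + \gamma_{356} - \frac{1}{3} \gamma_{1245} - \frac{1}{24} \gamma_{2346} + \frac{1}{12} \gamma_{23456}
step 3: -\frac{35}{4} \gamma_{1} + \frac{35}{2} \gamma_{15} - \frac{9}{2} \gamma_{26} + \frac{15}{8} \gamma_{45} + \frac{35}{48} \gamma_{124} + \frac{72}{5} \gamma_{126} + \frac{7}{4} \gamma_{136} - 6 \gamma_{145} - \frac{35}{12} \gamma_{234} + 9 \gamma_{256} + \frac{28}{3} \gamma_{1234} - \frac{35}{24} \gamma_{1245} + \frac{36}{5} \gamma_{1256} + \frac{7}{2} \gamma_{1356} + \frac{35}{6} \gamma_{2345} - \frac{3}{8} \gamma_{3456} + \frac{14}{3} \gamma_{12345} + \frac{7}{48} \gamma_{12346} + \frac{7}{24} \gamma_{123456}
step 4: \frac{35}{12} \gamma_{1} + \frac{21}{2} \gamma_{3} - \frac{67}{16} \gamma_{4} + \frac{27}{4} \gamma_{6} - \frac{413}{24} \gamma_{12} + \frac{2051}{240} \gamma_{13} + \frac{17231}{1440} \gamma_{14} - \frac{35}{24} \gamma_{15} - \frac{5359}{240} \gamma_{16} + \frac{7}{16} \gamma_{24} - \frac{3}{2} \gamma_{26} - \frac{35}{8} \gamma_{34} - \frac{21}{4} \gamma_{35} - \frac{35}{12} \gamma_{36} + 9 \gamma_{45} + \frac{245}{36} \gamma_{46} + \frac{27}{2} \gamma_{56} - \frac{35}{144} \gamma_{124} - \frac{679}{24} \gamma_{125} - \frac{6}{5} \gamma_{126} + 14 \gamma_{134} + \frac{2051}{120} \gamma_{135} + \frac{35}{4} \gamma_{136} + \frac{6973}{1440} \gamma_{145} + \frac{49}{9} \gamma_{146} + \frac{1471}{120} \gamma_{156} + \frac{35}{36} \gamma_{234} - \frac{3}{8} \gamma_{235} + \frac{45}{16} \gamma_{245} - \frac{9}{8} \gamma_{256} - \frac{35}{4} \gamma_{345} + \frac{1}{16} \gamma_{346} + \frac{35}{6} \gamma_{356} - \frac{245}{72} \gamma_{456} - \frac{35}{36} \gamma_{1234} - \frac{427}{24} \gamma_{1236} - \frac{2557}{288} \gamma_{1245} - \frac{35}{4} \gamma_{1246} + \frac{18}{5} \gamma_{1256} - 7 \gamma_{1345} + \frac{427}{288} \gamma_{1346} + \frac{35}{8} \gamma_{1356} + \frac{98}{9} \gamma_{1456} - \frac{35}{72} \gamma_{2345} - \frac{35}{16} \gamma_{2346} - \frac{35}{18} \gamma_{12345} + \frac{1001}{144} \gamma_{12346} + \frac{119}{24} \gamma_{12356} + \frac{35}{2} \gamma_{12456} - \frac{119}{288} \gamma_{13456} - \frac{9}{16} \gamma_{23456} - \frac{7}{288} \gamma_{123456}
step 5: -\frac{35}{144} \gamma_{124} - \frac{679}{24} \gamma_{125} - \frac{6}{5} \gamma_{126} + 14 \gamma_{134} + \frac{2051}{120} \gamma_{135} + \frac{35}{4} \gamma_{136} + \frac{6973}{1440} \gamma_{145} + \frac{49}{9} \gamma_{146} + \frac{1471}{120} \gamma_{156} + \frac{35}{36} \gamma_{234} - \frac{3}{8} \gamma_{235} + \frac{45}{16} \gamma_{245} - \frac{9}{8} \gamma_{256} - \frac{35}{4} \gamma_{345} + \frac{1}{16} \gamma_{346} + \frac{35}{6} \gamma_{356} - \frac{245}{72} \gamma_{456}
Answer: -\frac{35}{144} \gamma_{124} - \frac{679}{24} \gamma_{125} - \frac{6}{5} \gamma_{126} + 14 \gamma_{134} + \frac{2051}{120} \gamma_{135} + \frac{35}{4} \gamma_{136} + \frac{6973}{1440} \gamma_{145} + \frac{49}{9} \gamma_{146} + \frac{1471}{120} \gamma_{156} + \frac{35}{36} \gamma_{234} - \frac{3}{8} \gamma_{235} + \frac{45}{16} \gamma_{245} - \frac{9}{8} \gamma_{256} - \frac{35}{4} \gamma_{345} + \frac{1}{16} \gamma_{346} + \frac{35}{6} \gamma_{356} - \frac{245}{72} \gamma_{456}


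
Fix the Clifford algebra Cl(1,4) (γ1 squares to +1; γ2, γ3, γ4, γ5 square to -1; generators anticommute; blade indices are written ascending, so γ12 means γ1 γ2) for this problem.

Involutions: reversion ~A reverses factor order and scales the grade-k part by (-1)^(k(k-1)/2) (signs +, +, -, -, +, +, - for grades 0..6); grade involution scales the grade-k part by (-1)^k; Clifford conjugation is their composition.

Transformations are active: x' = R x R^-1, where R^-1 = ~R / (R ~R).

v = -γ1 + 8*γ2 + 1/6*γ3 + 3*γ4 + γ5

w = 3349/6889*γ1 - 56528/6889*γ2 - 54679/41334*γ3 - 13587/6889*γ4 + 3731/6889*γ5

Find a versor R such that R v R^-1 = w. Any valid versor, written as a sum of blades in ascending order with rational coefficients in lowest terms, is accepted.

Reasoning: v^2 = w^2 = -2629/36 since conjugation preserves the quadratic form; R = v + w = -3540/6889*γ1 - 1416/6889*γ2 - 7965/6889*γ3 + 7080/6889*γ4 + 10620/6889*γ5 is then valid when invertible, keeping its own part and reversing (v - w)/2.
Answer: -3540/6889*γ1 - 1416/6889*γ2 - 7965/6889*γ3 + 7080/6889*γ4 + 10620/6889*γ5


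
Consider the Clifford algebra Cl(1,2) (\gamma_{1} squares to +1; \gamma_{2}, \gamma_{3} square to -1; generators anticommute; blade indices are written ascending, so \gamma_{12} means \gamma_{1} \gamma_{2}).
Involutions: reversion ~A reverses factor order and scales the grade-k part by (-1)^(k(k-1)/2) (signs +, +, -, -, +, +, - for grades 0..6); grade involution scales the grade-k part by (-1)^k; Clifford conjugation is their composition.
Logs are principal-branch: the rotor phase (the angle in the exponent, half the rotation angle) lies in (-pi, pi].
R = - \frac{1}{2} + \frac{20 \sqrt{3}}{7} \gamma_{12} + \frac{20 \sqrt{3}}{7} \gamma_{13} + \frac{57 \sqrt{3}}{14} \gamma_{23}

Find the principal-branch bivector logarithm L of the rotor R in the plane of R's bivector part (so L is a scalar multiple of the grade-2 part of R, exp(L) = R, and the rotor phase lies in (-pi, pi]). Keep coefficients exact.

The scalar part of R is - \frac{1}{2}, which fixes the principal-branch rotor phase; the unit plane is then the bivector part divided by the sine of that phase, and L is that plane scaled by the phase.
Concretely: cos(phase) = - \frac{1}{2} gives phase = ±\frac{2 \pi}{3}, and since phase/sin(phase) is even the sign is immaterial: L = (phase/sin(phase)) * <R>_2 = (\frac{4 \sqrt{3} \pi}{9}) * <R>_2.
Answer: \frac{80 \pi}{21} \gamma_{12} + \frac{80 \pi}{21} \gamma_{13} + \frac{38 \pi}{7} \gamma_{23}


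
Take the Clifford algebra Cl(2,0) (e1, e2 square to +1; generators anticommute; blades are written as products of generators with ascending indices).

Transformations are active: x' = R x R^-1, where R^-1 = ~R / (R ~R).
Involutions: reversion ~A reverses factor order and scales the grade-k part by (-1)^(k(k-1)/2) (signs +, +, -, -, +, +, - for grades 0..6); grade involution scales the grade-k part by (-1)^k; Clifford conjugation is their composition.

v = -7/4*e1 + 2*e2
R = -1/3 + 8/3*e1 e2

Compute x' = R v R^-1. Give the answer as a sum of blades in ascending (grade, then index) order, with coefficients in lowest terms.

~R = -1/3 - 8/3*e1 e2, and R ~R = 65/9, so R^-1 = ~R / (65/9).
R v = 71/12*e1 + 4*e2
Answer: 313/260*e1 - 154/65*e2
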